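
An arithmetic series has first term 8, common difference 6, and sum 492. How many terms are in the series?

Using S = n/2 × [2a + (n-1)d]
492 = n/2 × [2(8) + (n-1)(6)]
492 = n/2 × [16 + 6n - 6]
984 = n × [10 + 6n]
6n² + (10)n - 984 = 0
Discriminant: Δ = (10)² - 4(6)(-984) = 100 + 23616 = 23716
√Δ = 154
n = [-(10) + √Δ] / (2·6) = (-10 + 154) / 12 = 144 / 12 = 12
(The negative root is discarded since n must be a positive integer.)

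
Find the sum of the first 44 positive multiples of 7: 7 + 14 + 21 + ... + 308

Factor out 7: = 7(1 + 2 + ... + 44) = 7 × n(n+1)/2
= 7 × 44×45/2
= 7 × 990
= 6930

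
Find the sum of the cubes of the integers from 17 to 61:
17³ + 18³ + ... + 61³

Use ∑_{k=1}^{n} k³ = [n(n+1)/2]², then subtract the first 16 terms.
∑_{k=1}^{61} k³ = [61×62/2]² = 1891² = 3575881
∑_{k=1}^{16} k³ = [16×17/2]² = 136² = 18496
∑_{k=17}^{61} k³ = 3575881 - 18496 = 3557385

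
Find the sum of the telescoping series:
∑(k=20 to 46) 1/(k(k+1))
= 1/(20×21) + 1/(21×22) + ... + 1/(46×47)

Partial fractions: 1/(k(k+1)) = 1/k - 1/(k+1)
The series telescopes:
= (1/20 - 1/21) + (1/21 - 1/22) + ... + (1/46 - 1/47)
= 1/20 - 1/47
= 27/940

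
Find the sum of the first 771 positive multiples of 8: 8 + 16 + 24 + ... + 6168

Factor out 8: = 8(1 + 2 + ... + 771) = 8 × n(n+1)/2
= 8 × 771×772/2
= 8 × 297606
= 2380848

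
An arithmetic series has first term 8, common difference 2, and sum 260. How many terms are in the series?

Using S = n/2 × [2a + (n-1)d]
260 = n/2 × [2(8) + (n-1)(2)]
260 = n/2 × [16 + 2n - 2]
520 = n × [14 + 2n]
2n² + (14)n - 520 = 0
Discriminant: Δ = (14)² - 4(2)(-520) = 196 + 4160 = 4356
√Δ = 66
n = [-(14) + √Δ] / (2·2) = (-14 + 66) / 4 = 52 / 4 = 13
(The negative root is discarded since n must be a positive integer.)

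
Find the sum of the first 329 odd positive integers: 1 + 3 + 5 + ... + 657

Sum of first n odd numbers = n²
= 329²
= 108241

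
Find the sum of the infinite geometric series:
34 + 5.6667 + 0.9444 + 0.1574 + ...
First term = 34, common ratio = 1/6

For |r| < 1, S = a / (1 - r)
S = 34 / (1 - (1/6))
S = 34 / (5/6)
S = 204/5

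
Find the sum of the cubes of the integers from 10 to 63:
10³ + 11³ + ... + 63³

Use ∑_{k=1}^{n} k³ = [n(n+1)/2]², then subtract the first 9 terms.
∑_{k=1}^{63} k³ = [63×64/2]² = 2016² = 4064256
∑_{k=1}^{9} k³ = [9×10/2]² = 45² = 2025
∑_{k=10}^{63} k³ = 4064256 - 2025 = 4062231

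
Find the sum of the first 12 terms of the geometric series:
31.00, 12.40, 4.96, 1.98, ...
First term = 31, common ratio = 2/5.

Sₙ = a(1 - rⁿ) / (1 - r)
S_12 = 31(1 - (2/5)^12) / (1 - (2/5))
S_12 = 31(1 - (4096/244140625)) / (3/5)
S_12 = 2522744133/48828125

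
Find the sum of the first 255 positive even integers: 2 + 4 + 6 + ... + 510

Sum of first n even numbers = n(n+1)
= 255×256
= 65280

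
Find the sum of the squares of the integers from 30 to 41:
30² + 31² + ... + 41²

Use ∑_{k=1}^{n} k² = n(n+1)(2n+1)/6, then subtract the first 29 terms.
∑_{k=1}^{41} k² = 41×42×83/6 = 23821
∑_{k=1}^{29} k² = 29×30×59/6 = 8555
∑_{k=30}^{41} k² = 23821 - 8555 = 15266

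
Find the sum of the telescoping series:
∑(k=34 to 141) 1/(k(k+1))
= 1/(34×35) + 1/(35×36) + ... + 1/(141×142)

Partial fractions: 1/(k(k+1)) = 1/k - 1/(k+1)
The series telescopes:
= (1/34 - 1/35) + (1/35 - 1/36) + ... + (1/141 - 1/142)
= 1/34 - 1/142
= 27/1207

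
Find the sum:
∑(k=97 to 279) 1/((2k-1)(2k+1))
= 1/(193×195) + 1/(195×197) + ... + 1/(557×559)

Partial fractions: 1/((2k-1)(2k+1)) = (1/2)[1/(2k-1) - 1/(2k+1)]
The series telescopes:
= (1/2)[1/193 - 1/559]
= 183/107887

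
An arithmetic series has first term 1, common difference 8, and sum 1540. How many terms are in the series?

Using S = n/2 × [2a + (n-1)d]
1540 = n/2 × [2(1) + (n-1)(8)]
1540 = n/2 × [2 + 8n - 8]
3080 = n × [-6 + 8n]
8n² + (-6)n - 3080 = 0
Discriminant: Δ = (-6)² - 4(8)(-3080) = 36 + 98560 = 98596
√Δ = 314
n = [-(-6) + √Δ] / (2·8) = (6 + 314) / 16 = 320 / 16 = 20
(The negative root is discarded since n must be a positive integer.)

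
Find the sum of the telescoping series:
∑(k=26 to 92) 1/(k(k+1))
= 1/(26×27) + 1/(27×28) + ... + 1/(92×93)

Partial fractions: 1/(k(k+1)) = 1/k - 1/(k+1)
The series telescopes:
= (1/26 - 1/27) + (1/27 - 1/28) + ... + (1/92 - 1/93)
= 1/26 - 1/93
= 67/2418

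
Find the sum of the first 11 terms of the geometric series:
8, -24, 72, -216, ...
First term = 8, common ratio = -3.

Sₙ = a(1 - rⁿ) / (1 - r)
S_11 = 8(1 - (-3)^11) / (1 - (-3))
S_11 = 8(1 - (-177147)) / (4)
S_11 = 354296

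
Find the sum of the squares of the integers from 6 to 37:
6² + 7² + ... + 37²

Use ∑_{k=1}^{n} k² = n(n+1)(2n+1)/6, then subtract the first 5 terms.
∑_{k=1}^{37} k² = 37×38×75/6 = 17575
∑_{k=1}^{5} k² = 5×6×11/6 = 55
∑_{k=6}^{37} k² = 17575 - 55 = 17520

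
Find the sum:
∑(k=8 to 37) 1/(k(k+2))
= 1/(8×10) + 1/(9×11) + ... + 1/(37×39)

Partial fractions: 1/(k(k+2)) = (1/2)[1/k - 1/(k+2)]
Telescoping leaves the first two and last two terms:
= (1/2)[1/8 + 1/9 - 1/38 - 1/39]
= 3275/35568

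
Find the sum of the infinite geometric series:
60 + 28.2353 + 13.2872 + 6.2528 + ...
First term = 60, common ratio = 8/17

For |r| < 1, S = a / (1 - r)
S = 60 / (1 - (8/17))
S = 60 / (9/17)
S = 340/3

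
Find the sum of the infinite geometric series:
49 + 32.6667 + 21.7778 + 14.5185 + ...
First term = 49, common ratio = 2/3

For |r| < 1, S = a / (1 - r)
S = 49 / (1 - (2/3))
S = 49 / (1/3)
S = 147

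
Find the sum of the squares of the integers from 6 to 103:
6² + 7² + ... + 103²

Use ∑_{k=1}^{n} k² = n(n+1)(2n+1)/6, then subtract the first 5 terms.
∑_{k=1}^{103} k² = 103×104×207/6 = 369564
∑_{k=1}^{5} k² = 5×6×11/6 = 55
∑_{k=6}^{103} k² = 369564 - 55 = 369509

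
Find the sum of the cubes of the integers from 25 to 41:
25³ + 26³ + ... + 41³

Use ∑_{k=1}^{n} k³ = [n(n+1)/2]², then subtract the first 24 terms.
∑_{k=1}^{41} k³ = [41×42/2]² = 861² = 741321
∑_{k=1}^{24} k³ = [24×25/2]² = 300² = 90000
∑_{k=25}^{41} k³ = 741321 - 90000 = 651321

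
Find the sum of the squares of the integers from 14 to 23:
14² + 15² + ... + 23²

Use ∑_{k=1}^{n} k² = n(n+1)(2n+1)/6, then subtract the first 13 terms.
∑_{k=1}^{23} k² = 23×24×47/6 = 4324
∑_{k=1}^{13} k² = 13×14×27/6 = 819
∑_{k=14}^{23} k² = 4324 - 819 = 3505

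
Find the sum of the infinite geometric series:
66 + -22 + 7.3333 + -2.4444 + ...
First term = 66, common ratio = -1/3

For |r| < 1, S = a / (1 - r)
S = 66 / (1 - (-1/3))
S = 66 / (4/3)
S = 99/2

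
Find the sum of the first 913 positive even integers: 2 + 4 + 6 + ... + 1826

Sum of first n even numbers = n(n+1)
= 913×914
= 834482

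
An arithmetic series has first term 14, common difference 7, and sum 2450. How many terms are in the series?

Using S = n/2 × [2a + (n-1)d]
2450 = n/2 × [2(14) + (n-1)(7)]
2450 = n/2 × [28 + 7n - 7]
4900 = n × [21 + 7n]
7n² + (21)n - 4900 = 0
Discriminant: Δ = (21)² - 4(7)(-4900) = 441 + 137200 = 137641
√Δ = 371
n = [-(21) + √Δ] / (2·7) = (-21 + 371) / 14 = 350 / 14 = 25
(The negative root is discarded since n must be a positive integer.)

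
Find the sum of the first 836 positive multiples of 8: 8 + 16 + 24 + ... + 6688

Factor out 8: = 8(1 + 2 + ... + 836) = 8 × n(n+1)/2
= 8 × 836×837/2
= 8 × 349866
= 2798928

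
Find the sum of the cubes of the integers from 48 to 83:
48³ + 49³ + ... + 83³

Use ∑_{k=1}^{n} k³ = [n(n+1)/2]², then subtract the first 47 terms.
∑_{k=1}^{83} k³ = [83×84/2]² = 3486² = 12152196
∑_{k=1}^{47} k³ = [47×48/2]² = 1128² = 1272384
∑_{k=48}^{83} k³ = 12152196 - 1272384 = 10879812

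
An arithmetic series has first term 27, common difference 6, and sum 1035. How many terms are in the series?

Using S = n/2 × [2a + (n-1)d]
1035 = n/2 × [2(27) + (n-1)(6)]
1035 = n/2 × [54 + 6n - 6]
2070 = n × [48 + 6n]
6n² + (48)n - 2070 = 0
Discriminant: Δ = (48)² - 4(6)(-2070) = 2304 + 49680 = 51984
√Δ = 228
n = [-(48) + √Δ] / (2·6) = (-48 + 228) / 12 = 180 / 12 = 15
(The negative root is discarded since n must be a positive integer.)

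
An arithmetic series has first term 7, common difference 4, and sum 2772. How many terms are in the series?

Using S = n/2 × [2a + (n-1)d]
2772 = n/2 × [2(7) + (n-1)(4)]
2772 = n/2 × [14 + 4n - 4]
5544 = n × [10 + 4n]
4n² + (10)n - 5544 = 0
Discriminant: Δ = (10)² - 4(4)(-5544) = 100 + 88704 = 88804
√Δ = 298
n = [-(10) + √Δ] / (2·4) = (-10 + 298) / 8 = 288 / 8 = 36
(The negative root is discarded since n must be a positive integer.)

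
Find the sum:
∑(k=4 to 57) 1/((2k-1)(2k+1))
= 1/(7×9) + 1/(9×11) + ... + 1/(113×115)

Partial fractions: 1/((2k-1)(2k+1)) = (1/2)[1/(2k-1) - 1/(2k+1)]
The series telescopes:
= (1/2)[1/7 - 1/115]
= 54/805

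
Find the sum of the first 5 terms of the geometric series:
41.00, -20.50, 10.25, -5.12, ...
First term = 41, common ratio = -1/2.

Sₙ = a(1 - rⁿ) / (1 - r)
S_5 = 41(1 - (-1/2)^5) / (1 - (-1/2))
S_5 = 41(1 - (-1/32)) / (3/2)
S_5 = 451/16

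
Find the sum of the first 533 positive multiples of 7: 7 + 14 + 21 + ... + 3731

Factor out 7: = 7(1 + 2 + ... + 533) = 7 × n(n+1)/2
= 7 × 533×534/2
= 7 × 142311
= 996177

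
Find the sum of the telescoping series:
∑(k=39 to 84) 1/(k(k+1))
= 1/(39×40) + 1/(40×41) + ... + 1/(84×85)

Partial fractions: 1/(k(k+1)) = 1/k - 1/(k+1)
The series telescopes:
= (1/39 - 1/40) + (1/40 - 1/41) + ... + (1/84 - 1/85)
= 1/39 - 1/85
= 46/3315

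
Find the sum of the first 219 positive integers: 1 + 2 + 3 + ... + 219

Formula: ∑k = n(n+1)/2
= 219×220/2
= 48180/2
= 24090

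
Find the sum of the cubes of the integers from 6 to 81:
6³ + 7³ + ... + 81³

Use ∑_{k=1}^{n} k³ = [n(n+1)/2]², then subtract the first 5 terms.
∑_{k=1}^{81} k³ = [81×82/2]² = 3321² = 11029041
∑_{k=1}^{5} k³ = [5×6/2]² = 15² = 225
∑_{k=6}^{81} k³ = 11029041 - 225 = 11028816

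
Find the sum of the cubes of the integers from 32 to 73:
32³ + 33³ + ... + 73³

Use ∑_{k=1}^{n} k³ = [n(n+1)/2]², then subtract the first 31 terms.
∑_{k=1}^{73} k³ = [73×74/2]² = 2701² = 7295401
∑_{k=1}^{31} k³ = [31×32/2]² = 496² = 246016
∑_{k=32}^{73} k³ = 7295401 - 246016 = 7049385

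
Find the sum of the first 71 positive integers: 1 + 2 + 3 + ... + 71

Formula: ∑k = n(n+1)/2
= 71×72/2
= 5112/2
= 2556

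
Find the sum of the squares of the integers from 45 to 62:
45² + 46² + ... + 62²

Use ∑_{k=1}^{n} k² = n(n+1)(2n+1)/6, then subtract the first 44 terms.
∑_{k=1}^{62} k² = 62×63×125/6 = 81375
∑_{k=1}^{44} k² = 44×45×89/6 = 29370
∑_{k=45}^{62} k² = 81375 - 29370 = 52005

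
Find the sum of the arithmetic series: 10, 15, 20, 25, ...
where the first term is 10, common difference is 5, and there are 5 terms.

Sₙ = n/2 × (first + last)
Last term = a + (n-1)d = 10 + (5-1)×5 = 30
S_5 = 5/2 × (10 + 30)
S_5 = 5/2 × 40 = 100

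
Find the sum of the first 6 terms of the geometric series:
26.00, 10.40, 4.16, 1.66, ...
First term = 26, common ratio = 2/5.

Sₙ = a(1 - rⁿ) / (1 - r)
S_6 = 26(1 - (2/5)^6) / (1 - (2/5))
S_6 = 26(1 - (64/15625)) / (3/5)
S_6 = 134862/3125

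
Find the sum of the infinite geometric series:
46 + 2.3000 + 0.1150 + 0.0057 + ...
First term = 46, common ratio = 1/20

For |r| < 1, S = a / (1 - r)
S = 46 / (1 - (1/20))
S = 46 / (19/20)
S = 920/19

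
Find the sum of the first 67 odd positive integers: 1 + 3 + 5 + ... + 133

Sum of first n odd numbers = n²
= 67²
= 4489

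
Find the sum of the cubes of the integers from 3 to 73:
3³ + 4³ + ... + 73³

Use ∑_{k=1}^{n} k³ = [n(n+1)/2]², then subtract the first 2 terms.
∑_{k=1}^{73} k³ = [73×74/2]² = 2701² = 7295401
∑_{k=1}^{2} k³ = [2×3/2]² = 3² = 9
∑_{k=3}^{73} k³ = 7295401 - 9 = 7295392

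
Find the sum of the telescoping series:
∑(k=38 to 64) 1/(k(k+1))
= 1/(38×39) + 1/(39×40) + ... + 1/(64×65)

Partial fractions: 1/(k(k+1)) = 1/k - 1/(k+1)
The series telescopes:
= (1/38 - 1/39) + (1/39 - 1/40) + ... + (1/64 - 1/65)
= 1/38 - 1/65
= 27/2470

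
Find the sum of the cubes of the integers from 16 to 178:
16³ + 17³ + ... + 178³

Use ∑_{k=1}^{n} k³ = [n(n+1)/2]², then subtract the first 15 terms.
∑_{k=1}^{178} k³ = [178×179/2]² = 15931² = 253796761
∑_{k=1}^{15} k³ = [15×16/2]² = 120² = 14400
∑_{k=16}^{178} k³ = 253796761 - 14400 = 253782361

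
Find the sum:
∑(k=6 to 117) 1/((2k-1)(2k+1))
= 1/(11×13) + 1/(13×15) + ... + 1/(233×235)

Partial fractions: 1/((2k-1)(2k+1)) = (1/2)[1/(2k-1) - 1/(2k+1)]
The series telescopes:
= (1/2)[1/11 - 1/235]
= 112/2585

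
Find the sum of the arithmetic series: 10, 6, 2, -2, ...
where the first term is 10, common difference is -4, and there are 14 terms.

Sₙ = n/2 × (first + last)
Last term = a + (n-1)d = 10 + (14-1)×(-4) = -42
S_14 = 14/2 × (10 + (-42))
S_14 = 14/2 × (-32) = -224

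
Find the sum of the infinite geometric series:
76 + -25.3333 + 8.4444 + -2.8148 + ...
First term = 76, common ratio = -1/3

For |r| < 1, S = a / (1 - r)
S = 76 / (1 - (-1/3))
S = 76 / (4/3)
S = 57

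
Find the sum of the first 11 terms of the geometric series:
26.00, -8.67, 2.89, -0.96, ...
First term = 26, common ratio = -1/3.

Sₙ = a(1 - rⁿ) / (1 - r)
S_11 = 26(1 - (-1/3)^11) / (1 - (-1/3))
S_11 = 26(1 - (-1/177147)) / (4/3)
S_11 = 1151462/59049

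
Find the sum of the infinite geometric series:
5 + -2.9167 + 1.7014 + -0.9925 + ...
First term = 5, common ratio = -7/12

For |r| < 1, S = a / (1 - r)
S = 5 / (1 - (-7/12))
S = 5 / (19/12)
S = 60/19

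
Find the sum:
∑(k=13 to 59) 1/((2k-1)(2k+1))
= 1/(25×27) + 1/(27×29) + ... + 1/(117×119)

Partial fractions: 1/((2k-1)(2k+1)) = (1/2)[1/(2k-1) - 1/(2k+1)]
The series telescopes:
= (1/2)[1/25 - 1/119]
= 47/2975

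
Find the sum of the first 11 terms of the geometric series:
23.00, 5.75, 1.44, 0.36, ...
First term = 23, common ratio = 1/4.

Sₙ = a(1 - rⁿ) / (1 - r)
S_11 = 23(1 - (1/4)^11) / (1 - (1/4))
S_11 = 23(1 - (1/4194304)) / (3/4)
S_11 = 32156323/1048576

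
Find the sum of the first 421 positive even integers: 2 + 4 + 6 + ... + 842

Sum of first n even numbers = n(n+1)
= 421×422
= 177662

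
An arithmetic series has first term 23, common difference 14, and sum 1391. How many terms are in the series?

Using S = n/2 × [2a + (n-1)d]
1391 = n/2 × [2(23) + (n-1)(14)]
1391 = n/2 × [46 + 14n - 14]
2782 = n × [32 + 14n]
14n² + (32)n - 2782 = 0
Discriminant: Δ = (32)² - 4(14)(-2782) = 1024 + 155792 = 156816
√Δ = 396
n = [-(32) + √Δ] / (2·14) = (-32 + 396) / 28 = 364 / 28 = 13
(The negative root is discarded since n must be a positive integer.)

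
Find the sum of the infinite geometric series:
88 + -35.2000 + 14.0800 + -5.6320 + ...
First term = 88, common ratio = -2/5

For |r| < 1, S = a / (1 - r)
S = 88 / (1 - (-2/5))
S = 88 / (7/5)
S = 440/7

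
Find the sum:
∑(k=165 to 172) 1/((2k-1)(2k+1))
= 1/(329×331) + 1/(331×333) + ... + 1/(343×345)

Partial fractions: 1/((2k-1)(2k+1)) = (1/2)[1/(2k-1) - 1/(2k+1)]
The series telescopes:
= (1/2)[1/329 - 1/345]
= 8/113505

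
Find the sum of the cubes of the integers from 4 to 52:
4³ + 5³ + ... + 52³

Use ∑_{k=1}^{n} k³ = [n(n+1)/2]², then subtract the first 3 terms.
∑_{k=1}^{52} k³ = [52×53/2]² = 1378² = 1898884
∑_{k=1}^{3} k³ = [3×4/2]² = 6² = 36
∑_{k=4}^{52} k³ = 1898884 - 36 = 1898848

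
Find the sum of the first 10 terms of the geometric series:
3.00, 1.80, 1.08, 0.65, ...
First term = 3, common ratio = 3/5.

Sₙ = a(1 - rⁿ) / (1 - r)
S_10 = 3(1 - (3/5)^10) / (1 - (3/5))
S_10 = 3(1 - (59049/9765625)) / (2/5)
S_10 = 14559864/1953125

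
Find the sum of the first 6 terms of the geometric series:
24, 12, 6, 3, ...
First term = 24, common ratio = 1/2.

Sₙ = a(1 - rⁿ) / (1 - r)
S_6 = 24(1 - (1/2)^6) / (1 - (1/2))
S_6 = 24(1 - (1/64)) / (1/2)
S_6 = 189/4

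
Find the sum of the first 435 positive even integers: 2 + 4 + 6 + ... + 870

Sum of first n even numbers = n(n+1)
= 435×436
= 189660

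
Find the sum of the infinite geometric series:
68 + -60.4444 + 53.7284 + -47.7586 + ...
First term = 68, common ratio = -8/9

For |r| < 1, S = a / (1 - r)
S = 68 / (1 - (-8/9))
S = 68 / (17/9)
S = 36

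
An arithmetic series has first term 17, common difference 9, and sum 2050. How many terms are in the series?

Using S = n/2 × [2a + (n-1)d]
2050 = n/2 × [2(17) + (n-1)(9)]
2050 = n/2 × [34 + 9n - 9]
4100 = n × [25 + 9n]
9n² + (25)n - 4100 = 0
Discriminant: Δ = (25)² - 4(9)(-4100) = 625 + 147600 = 148225
√Δ = 385
n = [-(25) + √Δ] / (2·9) = (-25 + 385) / 18 = 360 / 18 = 20
(The negative root is discarded since n must be a positive integer.)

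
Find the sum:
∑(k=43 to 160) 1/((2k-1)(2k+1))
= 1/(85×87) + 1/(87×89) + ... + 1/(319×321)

Partial fractions: 1/((2k-1)(2k+1)) = (1/2)[1/(2k-1) - 1/(2k+1)]
The series telescopes:
= (1/2)[1/85 - 1/321]
= 118/27285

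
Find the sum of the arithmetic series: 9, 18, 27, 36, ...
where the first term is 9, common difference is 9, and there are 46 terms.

Sₙ = n/2 × (first + last)
Last term = a + (n-1)d = 9 + (46-1)×9 = 414
S_46 = 46/2 × (9 + 414)
S_46 = 46/2 × 423 = 9729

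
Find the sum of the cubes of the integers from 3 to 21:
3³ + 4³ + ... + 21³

Use ∑_{k=1}^{n} k³ = [n(n+1)/2]², then subtract the first 2 terms.
∑_{k=1}^{21} k³ = [21×22/2]² = 231² = 53361
∑_{k=1}^{2} k³ = [2×3/2]² = 3² = 9
∑_{k=3}^{21} k³ = 53361 - 9 = 53352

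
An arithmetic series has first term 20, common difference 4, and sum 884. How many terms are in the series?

Using S = n/2 × [2a + (n-1)d]
884 = n/2 × [2(20) + (n-1)(4)]
884 = n/2 × [40 + 4n - 4]
1768 = n × [36 + 4n]
4n² + (36)n - 1768 = 0
Discriminant: Δ = (36)² - 4(4)(-1768) = 1296 + 28288 = 29584
√Δ = 172
n = [-(36) + √Δ] / (2·4) = (-36 + 172) / 8 = 136 / 8 = 17
(The negative root is discarded since n must be a positive integer.)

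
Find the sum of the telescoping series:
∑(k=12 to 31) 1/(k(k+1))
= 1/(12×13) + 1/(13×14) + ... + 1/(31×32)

Partial fractions: 1/(k(k+1)) = 1/k - 1/(k+1)
The series telescopes:
= (1/12 - 1/13) + (1/13 - 1/14) + ... + (1/31 - 1/32)
= 1/12 - 1/32
= 5/96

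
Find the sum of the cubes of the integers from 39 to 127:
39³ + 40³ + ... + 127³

Use ∑_{k=1}^{n} k³ = [n(n+1)/2]², then subtract the first 38 terms.
∑_{k=1}^{127} k³ = [127×128/2]² = 8128² = 66064384
∑_{k=1}^{38} k³ = [38×39/2]² = 741² = 549081
∑_{k=39}^{127} k³ = 66064384 - 549081 = 65515303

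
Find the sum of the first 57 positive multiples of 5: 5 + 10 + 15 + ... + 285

Factor out 5: = 5(1 + 2 + ... + 57) = 5 × n(n+1)/2
= 5 × 57×58/2
= 5 × 1653
= 8265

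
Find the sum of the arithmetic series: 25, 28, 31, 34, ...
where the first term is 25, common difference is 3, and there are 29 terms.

Sₙ = n/2 × (first + last)
Last term = a + (n-1)d = 25 + (29-1)×3 = 109
S_29 = 29/2 × (25 + 109)
S_29 = 29/2 × 134 = 1943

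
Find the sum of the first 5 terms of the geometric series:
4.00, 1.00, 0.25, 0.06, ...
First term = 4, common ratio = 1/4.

Sₙ = a(1 - rⁿ) / (1 - r)
S_5 = 4(1 - (1/4)^5) / (1 - (1/4))
S_5 = 4(1 - (1/1024)) / (3/4)
S_5 = 341/64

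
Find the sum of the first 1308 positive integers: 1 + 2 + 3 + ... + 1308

Formula: ∑k = n(n+1)/2
= 1308×1309/2
= 1712172/2
= 856086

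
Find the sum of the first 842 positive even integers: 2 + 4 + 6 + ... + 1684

Sum of first n even numbers = n(n+1)
= 842×843
= 709806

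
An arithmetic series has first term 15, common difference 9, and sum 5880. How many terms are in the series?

Using S = n/2 × [2a + (n-1)d]
5880 = n/2 × [2(15) + (n-1)(9)]
5880 = n/2 × [30 + 9n - 9]
11760 = n × [21 + 9n]
9n² + (21)n - 11760 = 0
Discriminant: Δ = (21)² - 4(9)(-11760) = 441 + 423360 = 423801
√Δ = 651
n = [-(21) + √Δ] / (2·9) = (-21 + 651) / 18 = 630 / 18 = 35
(The negative root is discarded since n must be a positive integer.)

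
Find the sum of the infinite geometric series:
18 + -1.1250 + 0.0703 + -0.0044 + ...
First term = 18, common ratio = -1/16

For |r| < 1, S = a / (1 - r)
S = 18 / (1 - (-1/16))
S = 18 / (17/16)
S = 288/17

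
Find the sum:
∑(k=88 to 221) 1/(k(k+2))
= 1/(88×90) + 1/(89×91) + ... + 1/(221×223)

Partial fractions: 1/(k(k+2)) = (1/2)[1/k - 1/(k+2)]
Telescoping leaves the first two and last two terms:
= (1/2)[1/88 + 1/89 - 1/222 - 1/223]
= 2638661/387730992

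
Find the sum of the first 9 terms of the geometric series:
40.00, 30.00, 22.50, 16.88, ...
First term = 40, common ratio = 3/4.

Sₙ = a(1 - rⁿ) / (1 - r)
S_9 = 40(1 - (3/4)^9) / (1 - (3/4))
S_9 = 40(1 - (19683/262144)) / (1/4)
S_9 = 1212305/8192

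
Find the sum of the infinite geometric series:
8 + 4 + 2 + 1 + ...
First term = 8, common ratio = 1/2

For |r| < 1, S = a / (1 - r)
S = 8 / (1 - (1/2))
S = 8 / (1/2)
S = 16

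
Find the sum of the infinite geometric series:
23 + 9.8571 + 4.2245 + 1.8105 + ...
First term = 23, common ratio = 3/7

For |r| < 1, S = a / (1 - r)
S = 23 / (1 - (3/7))
S = 23 / (4/7)
S = 161/4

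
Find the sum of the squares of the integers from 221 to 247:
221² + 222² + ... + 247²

Use ∑_{k=1}^{n} k² = n(n+1)(2n+1)/6, then subtract the first 220 terms.
∑_{k=1}^{247} k² = 247×248×495/6 = 5053620
∑_{k=1}^{220} k² = 220×221×441/6 = 3573570
∑_{k=221}^{247} k² = 5053620 - 3573570 = 1480050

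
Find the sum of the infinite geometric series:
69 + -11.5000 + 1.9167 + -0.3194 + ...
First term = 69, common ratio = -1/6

For |r| < 1, S = a / (1 - r)
S = 69 / (1 - (-1/6))
S = 69 / (7/6)
S = 414/7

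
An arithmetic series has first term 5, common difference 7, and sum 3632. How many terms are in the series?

Using S = n/2 × [2a + (n-1)d]
3632 = n/2 × [2(5) + (n-1)(7)]
3632 = n/2 × [10 + 7n - 7]
7264 = n × [3 + 7n]
7n² + (3)n - 7264 = 0
Discriminant: Δ = (3)² - 4(7)(-7264) = 9 + 203392 = 203401
√Δ = 451
n = [-(3) + √Δ] / (2·7) = (-3 + 451) / 14 = 448 / 14 = 32
(The negative root is discarded since n must be a positive integer.)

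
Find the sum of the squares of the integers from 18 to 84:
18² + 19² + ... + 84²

Use ∑_{k=1}^{n} k² = n(n+1)(2n+1)/6, then subtract the first 17 terms.
∑_{k=1}^{84} k² = 84×85×169/6 = 201110
∑_{k=1}^{17} k² = 17×18×35/6 = 1785
∑_{k=18}^{84} k² = 201110 - 1785 = 199325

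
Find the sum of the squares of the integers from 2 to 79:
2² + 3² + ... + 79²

Use ∑_{k=1}^{n} k² = n(n+1)(2n+1)/6, then subtract the first 1 terms.
∑_{k=1}^{79} k² = 79×80×159/6 = 167480
∑_{k=1}^{1} k² = 1×2×3/6 = 1
∑_{k=2}^{79} k² = 167480 - 1 = 167479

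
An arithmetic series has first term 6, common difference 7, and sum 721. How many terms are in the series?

Using S = n/2 × [2a + (n-1)d]
721 = n/2 × [2(6) + (n-1)(7)]
721 = n/2 × [12 + 7n - 7]
1442 = n × [5 + 7n]
7n² + (5)n - 1442 = 0
Discriminant: Δ = (5)² - 4(7)(-1442) = 25 + 40376 = 40401
√Δ = 201
n = [-(5) + √Δ] / (2·7) = (-5 + 201) / 14 = 196 / 14 = 14
(The negative root is discarded since n must be a positive integer.)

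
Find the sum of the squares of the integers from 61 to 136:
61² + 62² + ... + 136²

Use ∑_{k=1}^{n} k² = n(n+1)(2n+1)/6, then subtract the first 60 terms.
∑_{k=1}^{136} k² = 136×137×273/6 = 847756
∑_{k=1}^{60} k² = 60×61×121/6 = 73810
∑_{k=61}^{136} k² = 847756 - 73810 = 773946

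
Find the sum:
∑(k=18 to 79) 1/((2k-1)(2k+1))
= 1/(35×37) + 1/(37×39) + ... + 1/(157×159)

Partial fractions: 1/((2k-1)(2k+1)) = (1/2)[1/(2k-1) - 1/(2k+1)]
The series telescopes:
= (1/2)[1/35 - 1/159]
= 62/5565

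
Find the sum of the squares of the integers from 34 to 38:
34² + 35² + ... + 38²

Use ∑_{k=1}^{n} k² = n(n+1)(2n+1)/6, then subtract the first 33 terms.
∑_{k=1}^{38} k² = 38×39×77/6 = 19019
∑_{k=1}^{33} k² = 33×34×67/6 = 12529
∑_{k=34}^{38} k² = 19019 - 12529 = 6490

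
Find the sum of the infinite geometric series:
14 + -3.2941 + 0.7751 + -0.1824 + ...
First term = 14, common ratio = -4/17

For |r| < 1, S = a / (1 - r)
S = 14 / (1 - (-4/17))
S = 14 / (21/17)
S = 34/3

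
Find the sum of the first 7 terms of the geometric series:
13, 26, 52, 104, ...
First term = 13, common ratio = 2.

Sₙ = a(1 - rⁿ) / (1 - r)
S_7 = 13(1 - 2^7) / (1 - 2)
S_7 = 13(1 - 128) / (-1)
S_7 = 1651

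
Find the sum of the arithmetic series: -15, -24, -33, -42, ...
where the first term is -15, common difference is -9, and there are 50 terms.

Sₙ = n/2 × (first + last)
Last term = a + (n-1)d = -15 + (50-1)×(-9) = -456
S_50 = 50/2 × (-15 + (-456))
S_50 = 50/2 × (-471) = -11775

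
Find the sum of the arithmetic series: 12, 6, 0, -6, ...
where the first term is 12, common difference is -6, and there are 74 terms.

Sₙ = n/2 × (first + last)
Last term = a + (n-1)d = 12 + (74-1)×(-6) = -426
S_74 = 74/2 × (12 + (-426))
S_74 = 74/2 × (-414) = -15318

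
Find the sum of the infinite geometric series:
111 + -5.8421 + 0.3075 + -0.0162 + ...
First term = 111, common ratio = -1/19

For |r| < 1, S = a / (1 - r)
S = 111 / (1 - (-1/19))
S = 111 / (20/19)
S = 2109/20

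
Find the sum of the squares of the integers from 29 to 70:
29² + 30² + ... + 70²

Use ∑_{k=1}^{n} k² = n(n+1)(2n+1)/6, then subtract the first 28 terms.
∑_{k=1}^{70} k² = 70×71×141/6 = 116795
∑_{k=1}^{28} k² = 28×29×57/6 = 7714
∑_{k=29}^{70} k² = 116795 - 7714 = 109081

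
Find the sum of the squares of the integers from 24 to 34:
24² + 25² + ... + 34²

Use ∑_{k=1}^{n} k² = n(n+1)(2n+1)/6, then subtract the first 23 terms.
∑_{k=1}^{34} k² = 34×35×69/6 = 13685
∑_{k=1}^{23} k² = 23×24×47/6 = 4324
∑_{k=24}^{34} k² = 13685 - 4324 = 9361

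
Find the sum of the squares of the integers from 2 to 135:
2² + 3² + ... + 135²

Use ∑_{k=1}^{n} k² = n(n+1)(2n+1)/6, then subtract the first 1 terms.
∑_{k=1}^{135} k² = 135×136×271/6 = 829260
∑_{k=1}^{1} k² = 1×2×3/6 = 1
∑_{k=2}^{135} k² = 829260 - 1 = 829259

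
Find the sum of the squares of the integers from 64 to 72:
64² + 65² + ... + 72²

Use ∑_{k=1}^{n} k² = n(n+1)(2n+1)/6, then subtract the first 63 terms.
∑_{k=1}^{72} k² = 72×73×145/6 = 127020
∑_{k=1}^{63} k² = 63×64×127/6 = 85344
∑_{k=64}^{72} k² = 127020 - 85344 = 41676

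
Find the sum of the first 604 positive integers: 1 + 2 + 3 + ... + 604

Formula: ∑k = n(n+1)/2
= 604×605/2
= 365420/2
= 182710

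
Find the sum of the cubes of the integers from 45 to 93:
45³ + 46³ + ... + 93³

Use ∑_{k=1}^{n} k³ = [n(n+1)/2]², then subtract the first 44 terms.
∑_{k=1}^{93} k³ = [93×94/2]² = 4371² = 19105641
∑_{k=1}^{44} k³ = [44×45/2]² = 990² = 980100
∑_{k=45}^{93} k³ = 19105641 - 980100 = 18125541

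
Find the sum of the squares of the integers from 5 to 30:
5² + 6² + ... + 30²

Use ∑_{k=1}^{n} k² = n(n+1)(2n+1)/6, then subtract the first 4 terms.
∑_{k=1}^{30} k² = 30×31×61/6 = 9455
∑_{k=1}^{4} k² = 4×5×9/6 = 30
∑_{k=5}^{30} k² = 9455 - 30 = 9425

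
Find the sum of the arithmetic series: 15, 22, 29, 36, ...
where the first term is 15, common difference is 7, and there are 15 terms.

Sₙ = n/2 × (first + last)
Last term = a + (n-1)d = 15 + (15-1)×7 = 113
S_15 = 15/2 × (15 + 113)
S_15 = 15/2 × 128 = 960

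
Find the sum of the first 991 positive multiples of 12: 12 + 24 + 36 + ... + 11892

Factor out 12: = 12(1 + 2 + ... + 991) = 12 × n(n+1)/2
= 12 × 991×992/2
= 12 × 491536
= 5898432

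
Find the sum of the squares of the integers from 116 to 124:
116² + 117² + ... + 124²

Use ∑_{k=1}^{n} k² = n(n+1)(2n+1)/6, then subtract the first 115 terms.
∑_{k=1}^{124} k² = 124×125×249/6 = 643250
∑_{k=1}^{115} k² = 115×116×231/6 = 513590
∑_{k=116}^{124} k² = 643250 - 513590 = 129660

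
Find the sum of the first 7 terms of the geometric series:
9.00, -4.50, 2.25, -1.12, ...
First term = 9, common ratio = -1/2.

Sₙ = a(1 - rⁿ) / (1 - r)
S_7 = 9(1 - (-1/2)^7) / (1 - (-1/2))
S_7 = 9(1 - (-1/128)) / (3/2)
S_7 = 387/64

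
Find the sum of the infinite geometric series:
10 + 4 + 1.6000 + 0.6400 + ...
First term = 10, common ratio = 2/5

For |r| < 1, S = a / (1 - r)
S = 10 / (1 - (2/5))
S = 10 / (3/5)
S = 50/3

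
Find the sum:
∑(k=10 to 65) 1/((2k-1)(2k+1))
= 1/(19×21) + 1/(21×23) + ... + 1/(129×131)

Partial fractions: 1/((2k-1)(2k+1)) = (1/2)[1/(2k-1) - 1/(2k+1)]
The series telescopes:
= (1/2)[1/19 - 1/131]
= 56/2489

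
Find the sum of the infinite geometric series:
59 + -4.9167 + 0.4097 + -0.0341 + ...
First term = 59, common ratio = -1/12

For |r| < 1, S = a / (1 - r)
S = 59 / (1 - (-1/12))
S = 59 / (13/12)
S = 708/13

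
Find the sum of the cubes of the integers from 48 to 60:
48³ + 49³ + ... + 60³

Use ∑_{k=1}^{n} k³ = [n(n+1)/2]², then subtract the first 47 terms.
∑_{k=1}^{60} k³ = [60×61/2]² = 1830² = 3348900
∑_{k=1}^{47} k³ = [47×48/2]² = 1128² = 1272384
∑_{k=48}^{60} k³ = 3348900 - 1272384 = 2076516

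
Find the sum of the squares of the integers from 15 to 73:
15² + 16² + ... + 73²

Use ∑_{k=1}^{n} k² = n(n+1)(2n+1)/6, then subtract the first 14 terms.
∑_{k=1}^{73} k² = 73×74×147/6 = 132349
∑_{k=1}^{14} k² = 14×15×29/6 = 1015
∑_{k=15}^{73} k² = 132349 - 1015 = 131334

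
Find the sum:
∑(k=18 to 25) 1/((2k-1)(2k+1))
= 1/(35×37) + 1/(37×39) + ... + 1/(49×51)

Partial fractions: 1/((2k-1)(2k+1)) = (1/2)[1/(2k-1) - 1/(2k+1)]
The series telescopes:
= (1/2)[1/35 - 1/51]
= 8/1785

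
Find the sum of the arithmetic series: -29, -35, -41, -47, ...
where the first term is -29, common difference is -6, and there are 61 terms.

Sₙ = n/2 × (first + last)
Last term = a + (n-1)d = -29 + (61-1)×(-6) = -389
S_61 = 61/2 × (-29 + (-389))
S_61 = 61/2 × (-418) = -12749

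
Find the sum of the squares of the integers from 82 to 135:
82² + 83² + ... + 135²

Use ∑_{k=1}^{n} k² = n(n+1)(2n+1)/6, then subtract the first 81 terms.
∑_{k=1}^{135} k² = 135×136×271/6 = 829260
∑_{k=1}^{81} k² = 81×82×163/6 = 180441
∑_{k=82}^{135} k² = 829260 - 180441 = 648819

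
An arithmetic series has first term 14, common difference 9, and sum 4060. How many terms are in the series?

Using S = n/2 × [2a + (n-1)d]
4060 = n/2 × [2(14) + (n-1)(9)]
4060 = n/2 × [28 + 9n - 9]
8120 = n × [19 + 9n]
9n² + (19)n - 8120 = 0
Discriminant: Δ = (19)² - 4(9)(-8120) = 361 + 292320 = 292681
√Δ = 541
n = [-(19) + √Δ] / (2·9) = (-19 + 541) / 18 = 522 / 18 = 29
(The negative root is discarded since n must be a positive integer.)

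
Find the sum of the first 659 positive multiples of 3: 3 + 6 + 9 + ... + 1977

Factor out 3: = 3(1 + 2 + ... + 659) = 3 × n(n+1)/2
= 3 × 659×660/2
= 3 × 217470
= 652410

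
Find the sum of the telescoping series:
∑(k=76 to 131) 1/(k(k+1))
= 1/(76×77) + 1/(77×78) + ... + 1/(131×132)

Partial fractions: 1/(k(k+1)) = 1/k - 1/(k+1)
The series telescopes:
= (1/76 - 1/77) + (1/77 - 1/78) + ... + (1/131 - 1/132)
= 1/76 - 1/132
= 7/1254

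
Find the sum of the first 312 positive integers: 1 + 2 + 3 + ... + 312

Formula: ∑k = n(n+1)/2
= 312×313/2
= 97656/2
= 48828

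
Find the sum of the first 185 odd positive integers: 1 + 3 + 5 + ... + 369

Sum of first n odd numbers = n²
= 185²
= 34225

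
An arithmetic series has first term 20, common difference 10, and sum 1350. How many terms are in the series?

Using S = n/2 × [2a + (n-1)d]
1350 = n/2 × [2(20) + (n-1)(10)]
1350 = n/2 × [40 + 10n - 10]
2700 = n × [30 + 10n]
10n² + (30)n - 2700 = 0
Discriminant: Δ = (30)² - 4(10)(-2700) = 900 + 108000 = 108900
√Δ = 330
n = [-(30) + √Δ] / (2·10) = (-30 + 330) / 20 = 300 / 20 = 15
(The negative root is discarded since n must be a positive integer.)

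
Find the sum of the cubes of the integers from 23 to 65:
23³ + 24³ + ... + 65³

Use ∑_{k=1}^{n} k³ = [n(n+1)/2]², then subtract the first 22 terms.
∑_{k=1}^{65} k³ = [65×66/2]² = 2145² = 4601025
∑_{k=1}^{22} k³ = [22×23/2]² = 253² = 64009
∑_{k=23}^{65} k³ = 4601025 - 64009 = 4537016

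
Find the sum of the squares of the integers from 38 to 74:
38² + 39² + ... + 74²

Use ∑_{k=1}^{n} k² = n(n+1)(2n+1)/6, then subtract the first 37 terms.
∑_{k=1}^{74} k² = 74×75×149/6 = 137825
∑_{k=1}^{37} k² = 37×38×75/6 = 17575
∑_{k=38}^{74} k² = 137825 - 17575 = 120250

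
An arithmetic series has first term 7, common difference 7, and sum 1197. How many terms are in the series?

Using S = n/2 × [2a + (n-1)d]
1197 = n/2 × [2(7) + (n-1)(7)]
1197 = n/2 × [14 + 7n - 7]
2394 = n × [7 + 7n]
7n² + (7)n - 2394 = 0
Discriminant: Δ = (7)² - 4(7)(-2394) = 49 + 67032 = 67081
√Δ = 259
n = [-(7) + √Δ] / (2·7) = (-7 + 259) / 14 = 252 / 14 = 18
(The negative root is discarded since n must be a positive integer.)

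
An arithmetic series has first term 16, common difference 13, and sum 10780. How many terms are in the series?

Using S = n/2 × [2a + (n-1)d]
10780 = n/2 × [2(16) + (n-1)(13)]
10780 = n/2 × [32 + 13n - 13]
21560 = n × [19 + 13n]
13n² + (19)n - 21560 = 0
Discriminant: Δ = (19)² - 4(13)(-21560) = 361 + 1121120 = 1121481
√Δ = 1059
n = [-(19) + √Δ] / (2·13) = (-19 + 1059) / 26 = 1040 / 26 = 40
(The negative root is discarded since n must be a positive integer.)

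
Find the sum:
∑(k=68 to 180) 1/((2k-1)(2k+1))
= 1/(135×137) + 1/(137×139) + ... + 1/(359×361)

Partial fractions: 1/((2k-1)(2k+1)) = (1/2)[1/(2k-1) - 1/(2k+1)]
The series telescopes:
= (1/2)[1/135 - 1/361]
= 113/48735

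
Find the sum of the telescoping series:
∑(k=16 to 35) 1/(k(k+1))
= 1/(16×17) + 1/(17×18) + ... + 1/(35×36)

Partial fractions: 1/(k(k+1)) = 1/k - 1/(k+1)
The series telescopes:
= (1/16 - 1/17) + (1/17 - 1/18) + ... + (1/35 - 1/36)
= 1/16 - 1/36
= 5/144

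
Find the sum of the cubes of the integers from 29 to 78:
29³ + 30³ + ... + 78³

Use ∑_{k=1}^{n} k³ = [n(n+1)/2]², then subtract the first 28 terms.
∑_{k=1}^{78} k³ = [78×79/2]² = 3081² = 9492561
∑_{k=1}^{28} k³ = [28×29/2]² = 406² = 164836
∑_{k=29}^{78} k³ = 9492561 - 164836 = 9327725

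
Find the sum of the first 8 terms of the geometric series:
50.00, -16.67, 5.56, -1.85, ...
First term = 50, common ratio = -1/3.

Sₙ = a(1 - rⁿ) / (1 - r)
S_8 = 50(1 - (-1/3)^8) / (1 - (-1/3))
S_8 = 50(1 - (1/6561)) / (4/3)
S_8 = 82000/2187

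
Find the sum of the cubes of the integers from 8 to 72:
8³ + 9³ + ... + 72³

Use ∑_{k=1}^{n} k³ = [n(n+1)/2]², then subtract the first 7 terms.
∑_{k=1}^{72} k³ = [72×73/2]² = 2628² = 6906384
∑_{k=1}^{7} k³ = [7×8/2]² = 28² = 784
∑_{k=8}^{72} k³ = 6906384 - 784 = 6905600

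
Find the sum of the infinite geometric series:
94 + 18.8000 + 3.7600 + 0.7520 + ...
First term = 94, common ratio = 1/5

For |r| < 1, S = a / (1 - r)
S = 94 / (1 - (1/5))
S = 94 / (4/5)
S = 235/2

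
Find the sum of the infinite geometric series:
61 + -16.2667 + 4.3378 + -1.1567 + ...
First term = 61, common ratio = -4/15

For |r| < 1, S = a / (1 - r)
S = 61 / (1 - (-4/15))
S = 61 / (19/15)
S = 915/19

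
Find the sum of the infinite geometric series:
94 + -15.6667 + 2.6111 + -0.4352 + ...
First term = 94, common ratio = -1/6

For |r| < 1, S = a / (1 - r)
S = 94 / (1 - (-1/6))
S = 94 / (7/6)
S = 564/7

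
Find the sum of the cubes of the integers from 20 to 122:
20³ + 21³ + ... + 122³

Use ∑_{k=1}^{n} k³ = [n(n+1)/2]², then subtract the first 19 terms.
∑_{k=1}^{122} k³ = [122×123/2]² = 7503² = 56295009
∑_{k=1}^{19} k³ = [19×20/2]² = 190² = 36100
∑_{k=20}^{122} k³ = 56295009 - 36100 = 56258909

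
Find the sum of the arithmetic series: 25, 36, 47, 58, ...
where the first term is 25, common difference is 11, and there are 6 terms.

Sₙ = n/2 × (first + last)
Last term = a + (n-1)d = 25 + (6-1)×11 = 80
S_6 = 6/2 × (25 + 80)
S_6 = 6/2 × 105 = 315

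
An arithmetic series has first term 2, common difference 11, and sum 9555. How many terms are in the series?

Using S = n/2 × [2a + (n-1)d]
9555 = n/2 × [2(2) + (n-1)(11)]
9555 = n/2 × [4 + 11n - 11]
19110 = n × [-7 + 11n]
11n² + (-7)n - 19110 = 0
Discriminant: Δ = (-7)² - 4(11)(-19110) = 49 + 840840 = 840889
√Δ = 917
n = [-(-7) + √Δ] / (2·11) = (7 + 917) / 22 = 924 / 22 = 42
(The negative root is discarded since n must be a positive integer.)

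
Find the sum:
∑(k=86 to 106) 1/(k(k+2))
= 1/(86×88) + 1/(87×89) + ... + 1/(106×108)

Partial fractions: 1/(k(k+2)) = (1/2)[1/k - 1/(k+2)]
Telescoping leaves the first two and last two terms:
= (1/2)[1/86 + 1/87 - 1/107 - 1/108]
= 65093/28820664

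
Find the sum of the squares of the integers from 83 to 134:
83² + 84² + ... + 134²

Use ∑_{k=1}^{n} k² = n(n+1)(2n+1)/6, then subtract the first 82 terms.
∑_{k=1}^{134} k² = 134×135×269/6 = 811035
∑_{k=1}^{82} k² = 82×83×165/6 = 187165
∑_{k=83}^{134} k² = 811035 - 187165 = 623870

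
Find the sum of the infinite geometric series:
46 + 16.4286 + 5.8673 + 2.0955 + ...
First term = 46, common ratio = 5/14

For |r| < 1, S = a / (1 - r)
S = 46 / (1 - (5/14))
S = 46 / (9/14)
S = 644/9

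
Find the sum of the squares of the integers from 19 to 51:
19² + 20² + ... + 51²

Use ∑_{k=1}^{n} k² = n(n+1)(2n+1)/6, then subtract the first 18 terms.
∑_{k=1}^{51} k² = 51×52×103/6 = 45526
∑_{k=1}^{18} k² = 18×19×37/6 = 2109
∑_{k=19}^{51} k² = 45526 - 2109 = 43417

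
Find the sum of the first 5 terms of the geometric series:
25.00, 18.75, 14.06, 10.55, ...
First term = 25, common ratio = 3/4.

Sₙ = a(1 - rⁿ) / (1 - r)
S_5 = 25(1 - (3/4)^5) / (1 - (3/4))
S_5 = 25(1 - (243/1024)) / (1/4)
S_5 = 19525/256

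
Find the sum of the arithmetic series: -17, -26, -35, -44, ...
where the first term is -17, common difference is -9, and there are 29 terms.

Sₙ = n/2 × (first + last)
Last term = a + (n-1)d = -17 + (29-1)×(-9) = -269
S_29 = 29/2 × (-17 + (-269))
S_29 = 29/2 × (-286) = -4147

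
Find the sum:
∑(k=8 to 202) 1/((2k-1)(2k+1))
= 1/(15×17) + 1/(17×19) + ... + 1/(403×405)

Partial fractions: 1/((2k-1)(2k+1)) = (1/2)[1/(2k-1) - 1/(2k+1)]
The series telescopes:
= (1/2)[1/15 - 1/405]
= 13/405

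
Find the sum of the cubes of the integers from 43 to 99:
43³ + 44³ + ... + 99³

Use ∑_{k=1}^{n} k³ = [n(n+1)/2]², then subtract the first 42 terms.
∑_{k=1}^{99} k³ = [99×100/2]² = 4950² = 24502500
∑_{k=1}^{42} k³ = [42×43/2]² = 903² = 815409
∑_{k=43}^{99} k³ = 24502500 - 815409 = 23687091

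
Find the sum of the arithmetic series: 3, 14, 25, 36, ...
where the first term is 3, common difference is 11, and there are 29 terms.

Sₙ = n/2 × (first + last)
Last term = a + (n-1)d = 3 + (29-1)×11 = 311
S_29 = 29/2 × (3 + 311)
S_29 = 29/2 × 314 = 4553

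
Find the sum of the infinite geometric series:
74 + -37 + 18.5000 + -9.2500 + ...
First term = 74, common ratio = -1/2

For |r| < 1, S = a / (1 - r)
S = 74 / (1 - (-1/2))
S = 74 / (3/2)
S = 148/3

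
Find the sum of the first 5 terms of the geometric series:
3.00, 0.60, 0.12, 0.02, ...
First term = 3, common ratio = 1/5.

Sₙ = a(1 - rⁿ) / (1 - r)
S_5 = 3(1 - (1/5)^5) / (1 - (1/5))
S_5 = 3(1 - (1/3125)) / (4/5)
S_5 = 2343/625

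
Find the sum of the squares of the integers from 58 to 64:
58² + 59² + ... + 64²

Use ∑_{k=1}^{n} k² = n(n+1)(2n+1)/6, then subtract the first 57 terms.
∑_{k=1}^{64} k² = 64×65×129/6 = 89440
∑_{k=1}^{57} k² = 57×58×115/6 = 63365
∑_{k=58}^{64} k² = 89440 - 63365 = 26075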